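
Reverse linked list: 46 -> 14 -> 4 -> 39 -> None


Step 1: curr=46, set curr.next=prev(None) | reversed so far: 46
Step 2: curr=14, set curr.next=prev(46) | reversed so far: 14 -> 46
Step 3: curr=4, set curr.next=prev(14) | reversed so far: 4 -> 14 -> 46
Step 4: curr=39, set curr.next=prev(4) | reversed so far: 39 -> 4 -> 14 -> 46

39 -> 4 -> 14 -> 46 -> None


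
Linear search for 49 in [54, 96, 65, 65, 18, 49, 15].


i=0: 54!=49
i=1: 96!=49
i=2: 65!=49
i=3: 65!=49
i=4: 18!=49
i=5: 49==49 found!

Found at 5, 6 comps


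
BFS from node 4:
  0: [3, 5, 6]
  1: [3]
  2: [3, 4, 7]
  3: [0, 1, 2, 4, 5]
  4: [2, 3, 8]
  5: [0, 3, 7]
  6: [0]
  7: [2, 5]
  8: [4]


Visit 4, enqueue [2, 3, 8]
Visit 2, enqueue [7]
Visit 3, enqueue [0, 1, 5]
Visit 8, enqueue []
Visit 7, enqueue []
Visit 0, enqueue [6]
Visit 1, enqueue []
Visit 5, enqueue []
Visit 6, enqueue []

BFS order: [4, 2, 3, 8, 7, 0, 1, 5, 6]


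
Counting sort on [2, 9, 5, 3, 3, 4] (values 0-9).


Input: [2, 9, 5, 3, 3, 4]
Counts: [0, 0, 1, 2, 1, 1, 0, 0, 0, 1]

Sorted: [2, 3, 3, 4, 5, 9]


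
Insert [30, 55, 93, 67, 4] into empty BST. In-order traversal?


Insert 30: root
Insert 55: R from 30
Insert 93: R from 30 -> R from 55
Insert 67: R from 30 -> R from 55 -> L from 93
Insert 4: L from 30

In-order: [4, 30, 55, 67, 93]


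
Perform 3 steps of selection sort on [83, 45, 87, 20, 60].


Initial: [83, 45, 87, 20, 60]
Step 1: min=20 at 3
  Swap: [20, 45, 87, 83, 60]
Step 2: min=45 at 1
  Swap: [20, 45, 87, 83, 60]
Step 3: min=60 at 4
  Swap: [20, 45, 60, 83, 87]

After 3 steps: [20, 45, 60, 83, 87]


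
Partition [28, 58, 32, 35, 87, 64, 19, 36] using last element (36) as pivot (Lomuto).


Pivot: 36
  28 <= 36: advance i (no swap)
  32 <= 36: swap -> [28, 32, 58, 35, 87, 64, 19, 36]
  35 <= 36: swap -> [28, 32, 35, 58, 87, 64, 19, 36]
  19 <= 36: swap -> [28, 32, 35, 19, 87, 64, 58, 36]
Place pivot at 4: [28, 32, 35, 19, 36, 64, 58, 87]

Partitioned: [28, 32, 35, 19, 36, 64, 58, 87]


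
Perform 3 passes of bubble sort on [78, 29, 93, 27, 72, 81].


Initial: [78, 29, 93, 27, 72, 81]
Pass 1: [29, 78, 27, 72, 81, 93] (4 swaps)
Pass 2: [29, 27, 72, 78, 81, 93] (2 swaps)
Pass 3: [27, 29, 72, 78, 81, 93] (1 swaps)

After 3 passes: [27, 29, 72, 78, 81, 93]


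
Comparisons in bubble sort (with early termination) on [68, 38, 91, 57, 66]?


Algorithm: bubble sort (with early termination)
Input: [68, 38, 91, 57, 66]
Sorted: [38, 57, 66, 68, 91]

9


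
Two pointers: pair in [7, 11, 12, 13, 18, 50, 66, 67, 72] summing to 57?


lo=0(7)+hi=8(72)=79
lo=0(7)+hi=7(67)=74
lo=0(7)+hi=6(66)=73
lo=0(7)+hi=5(50)=57

Yes: 7+50=57


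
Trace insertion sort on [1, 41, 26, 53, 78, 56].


Initial: [1, 41, 26, 53, 78, 56]
Insert 41: [1, 41, 26, 53, 78, 56]
Insert 26: [1, 26, 41, 53, 78, 56]
Insert 53: [1, 26, 41, 53, 78, 56]
Insert 78: [1, 26, 41, 53, 78, 56]
Insert 56: [1, 26, 41, 53, 56, 78]

Sorted: [1, 26, 41, 53, 56, 78]


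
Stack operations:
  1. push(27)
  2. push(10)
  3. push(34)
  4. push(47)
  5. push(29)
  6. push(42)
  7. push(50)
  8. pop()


push(27) -> [27]
push(10) -> [27, 10]
push(34) -> [27, 10, 34]
push(47) -> [27, 10, 34, 47]
push(29) -> [27, 10, 34, 47, 29]
push(42) -> [27, 10, 34, 47, 29, 42]
push(50) -> [27, 10, 34, 47, 29, 42, 50]
pop()->50, [27, 10, 34, 47, 29, 42]

Final stack: [27, 10, 34, 47, 29, 42]


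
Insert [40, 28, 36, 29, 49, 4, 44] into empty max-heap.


Insert 40: [40]
Insert 28: [40, 28]
Insert 36: [40, 28, 36]
Insert 29: [40, 29, 36, 28]
Insert 49: [49, 40, 36, 28, 29]
Insert 4: [49, 40, 36, 28, 29, 4]
Insert 44: [49, 40, 44, 28, 29, 4, 36]

Final heap: [49, 40, 44, 28, 29, 4, 36]


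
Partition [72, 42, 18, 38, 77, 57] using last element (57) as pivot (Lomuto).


Pivot: 57
  42 <= 57: swap -> [42, 72, 18, 38, 77, 57]
  18 <= 57: swap -> [42, 18, 72, 38, 77, 57]
  38 <= 57: swap -> [42, 18, 38, 72, 77, 57]
Place pivot at 3: [42, 18, 38, 57, 77, 72]

Partitioned: [42, 18, 38, 57, 77, 72]


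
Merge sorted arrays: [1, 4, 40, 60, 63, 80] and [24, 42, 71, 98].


Take 1 from A
Take 4 from A
Take 24 from B
Take 40 from A
Take 42 from B
Take 60 from A
Take 63 from A
Take 71 from B
Take 80 from A

Merged: [1, 4, 24, 40, 42, 60, 63, 71, 80, 98]


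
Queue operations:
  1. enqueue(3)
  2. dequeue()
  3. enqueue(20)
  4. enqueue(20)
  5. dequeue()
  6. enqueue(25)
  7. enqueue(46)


enqueue(3) -> [3]
dequeue()->3, []
enqueue(20) -> [20]
enqueue(20) -> [20, 20]
dequeue()->20, [20]
enqueue(25) -> [20, 25]
enqueue(46) -> [20, 25, 46]

Final queue: [20, 25, 46]


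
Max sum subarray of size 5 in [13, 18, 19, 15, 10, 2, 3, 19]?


[0:5]: 75
[1:6]: 64
[2:7]: 49
[3:8]: 49

Max: 75 at [0:5]


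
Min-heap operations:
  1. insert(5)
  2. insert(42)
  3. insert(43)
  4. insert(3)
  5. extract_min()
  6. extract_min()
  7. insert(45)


insert(5) -> [5]
insert(42) -> [5, 42]
insert(43) -> [5, 42, 43]
insert(3) -> [3, 5, 43, 42]
extract_min()->3, [5, 42, 43]
extract_min()->5, [42, 43]
insert(45) -> [42, 43, 45]

Final heap: [42, 43, 45]


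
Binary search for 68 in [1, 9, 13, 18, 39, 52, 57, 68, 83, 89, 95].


Step 1: lo=0, hi=10, mid=5, val=52
Step 2: lo=6, hi=10, mid=8, val=83
Step 3: lo=6, hi=7, mid=6, val=57
Step 4: lo=7, hi=7, mid=7, val=68

Found at index 7


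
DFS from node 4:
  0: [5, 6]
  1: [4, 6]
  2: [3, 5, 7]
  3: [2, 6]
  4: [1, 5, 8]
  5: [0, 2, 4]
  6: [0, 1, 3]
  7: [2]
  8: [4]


Visit 4, push [8, 5, 1]
Visit 1, push [6]
Visit 6, push [3, 0]
Visit 0, push [5]
Visit 5, push [2]
Visit 2, push [7, 3]
Visit 3, push []
Visit 7, push []
Visit 8, push []

DFS order: [4, 1, 6, 0, 5, 2, 3, 7, 8]


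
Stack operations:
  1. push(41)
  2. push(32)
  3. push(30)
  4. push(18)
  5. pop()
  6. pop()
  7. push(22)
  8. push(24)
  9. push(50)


push(41) -> [41]
push(32) -> [41, 32]
push(30) -> [41, 32, 30]
push(18) -> [41, 32, 30, 18]
pop()->18, [41, 32, 30]
pop()->30, [41, 32]
push(22) -> [41, 32, 22]
push(24) -> [41, 32, 22, 24]
push(50) -> [41, 32, 22, 24, 50]

Final stack: [41, 32, 22, 24, 50]


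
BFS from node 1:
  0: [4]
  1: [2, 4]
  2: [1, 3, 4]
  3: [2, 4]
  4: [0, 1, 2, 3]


Visit 1, enqueue [2, 4]
Visit 2, enqueue [3]
Visit 4, enqueue [0]
Visit 3, enqueue []
Visit 0, enqueue []

BFS order: [1, 2, 4, 3, 0]


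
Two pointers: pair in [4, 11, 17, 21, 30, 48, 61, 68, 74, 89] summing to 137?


lo=0(4)+hi=9(89)=93
lo=1(11)+hi=9(89)=100
lo=2(17)+hi=9(89)=106
lo=3(21)+hi=9(89)=110
lo=4(30)+hi=9(89)=119
lo=5(48)+hi=9(89)=137

Yes: 48+89=137


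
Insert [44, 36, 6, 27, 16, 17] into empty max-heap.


Insert 44: [44]
Insert 36: [44, 36]
Insert 6: [44, 36, 6]
Insert 27: [44, 36, 6, 27]
Insert 16: [44, 36, 6, 27, 16]
Insert 17: [44, 36, 17, 27, 16, 6]

Final heap: [44, 36, 17, 27, 16, 6]


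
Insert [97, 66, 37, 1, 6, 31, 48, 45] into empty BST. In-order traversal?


Insert 97: root
Insert 66: L from 97
Insert 37: L from 97 -> L from 66
Insert 1: L from 97 -> L from 66 -> L from 37
Insert 6: L from 97 -> L from 66 -> L from 37 -> R from 1
Insert 31: L from 97 -> L from 66 -> L from 37 -> R from 1 -> R from 6
Insert 48: L from 97 -> L from 66 -> R from 37
Insert 45: L from 97 -> L from 66 -> R from 37 -> L from 48

In-order: [1, 6, 31, 37, 45, 48, 66, 97]


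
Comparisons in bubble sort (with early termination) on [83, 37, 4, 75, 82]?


Algorithm: bubble sort (with early termination)
Input: [83, 37, 4, 75, 82]
Sorted: [4, 37, 75, 82, 83]

9


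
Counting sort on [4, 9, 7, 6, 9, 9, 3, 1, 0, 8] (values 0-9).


Input: [4, 9, 7, 6, 9, 9, 3, 1, 0, 8]
Counts: [1, 1, 0, 1, 1, 0, 1, 1, 1, 3]

Sorted: [0, 1, 3, 4, 6, 7, 8, 9, 9, 9]


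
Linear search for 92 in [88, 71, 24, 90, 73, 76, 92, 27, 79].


i=0: 88!=92
i=1: 71!=92
i=2: 24!=92
i=3: 90!=92
i=4: 73!=92
i=5: 76!=92
i=6: 92==92 found!

Found at 6, 7 comps


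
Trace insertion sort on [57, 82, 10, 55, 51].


Initial: [57, 82, 10, 55, 51]
Insert 82: [57, 82, 10, 55, 51]
Insert 10: [10, 57, 82, 55, 51]
Insert 55: [10, 55, 57, 82, 51]
Insert 51: [10, 51, 55, 57, 82]

Sorted: [10, 51, 55, 57, 82]


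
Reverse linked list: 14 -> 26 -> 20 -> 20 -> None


Step 1: curr=14, set curr.next=prev(None) | reversed so far: 14
Step 2: curr=26, set curr.next=prev(14) | reversed so far: 26 -> 14
Step 3: curr=20, set curr.next=prev(26) | reversed so far: 20 -> 26 -> 14
Step 4: curr=20, set curr.next=prev(20) | reversed so far: 20 -> 20 -> 26 -> 14

20 -> 20 -> 26 -> 14 -> None


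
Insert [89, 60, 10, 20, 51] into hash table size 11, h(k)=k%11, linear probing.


Insert 89: h=1 -> slot 1
Insert 60: h=5 -> slot 5
Insert 10: h=10 -> slot 10
Insert 20: h=9 -> slot 9
Insert 51: h=7 -> slot 7

Table: [None, 89, None, None, None, 60, None, 51, None, 20, 10]


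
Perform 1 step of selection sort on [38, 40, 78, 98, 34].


Initial: [38, 40, 78, 98, 34]
Step 1: min=34 at 4
  Swap: [34, 40, 78, 98, 38]

After 1 step: [34, 40, 78, 98, 38]


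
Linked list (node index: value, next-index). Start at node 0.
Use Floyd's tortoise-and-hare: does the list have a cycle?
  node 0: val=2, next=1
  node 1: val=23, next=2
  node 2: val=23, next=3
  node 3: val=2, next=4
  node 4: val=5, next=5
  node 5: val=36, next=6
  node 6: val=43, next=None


Floyd's tortoise (slow, +1) and hare (fast, +2):
  init: slow=0, fast=0
  step 1: slow=1, fast=2
  step 2: slow=2, fast=4
  step 3: slow=3, fast=6
  step 4: fast -> None, no cycle

Cycle: no


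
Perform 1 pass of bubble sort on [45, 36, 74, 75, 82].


Initial: [45, 36, 74, 75, 82]
Pass 1: [36, 45, 74, 75, 82] (1 swaps)

After 1 pass: [36, 45, 74, 75, 82]


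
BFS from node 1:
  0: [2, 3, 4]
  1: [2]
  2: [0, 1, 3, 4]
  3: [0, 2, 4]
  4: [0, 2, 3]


Visit 1, enqueue [2]
Visit 2, enqueue [0, 3, 4]
Visit 0, enqueue []
Visit 3, enqueue []
Visit 4, enqueue []

BFS order: [1, 2, 0, 3, 4]


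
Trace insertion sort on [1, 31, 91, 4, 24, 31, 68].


Initial: [1, 31, 91, 4, 24, 31, 68]
Insert 31: [1, 31, 91, 4, 24, 31, 68]
Insert 91: [1, 31, 91, 4, 24, 31, 68]
Insert 4: [1, 4, 31, 91, 24, 31, 68]
Insert 24: [1, 4, 24, 31, 91, 31, 68]
Insert 31: [1, 4, 24, 31, 31, 91, 68]
Insert 68: [1, 4, 24, 31, 31, 68, 91]

Sorted: [1, 4, 24, 31, 31, 68, 91]


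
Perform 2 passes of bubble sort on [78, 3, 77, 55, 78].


Initial: [78, 3, 77, 55, 78]
Pass 1: [3, 77, 55, 78, 78] (3 swaps)
Pass 2: [3, 55, 77, 78, 78] (1 swaps)

After 2 passes: [3, 55, 77, 78, 78]


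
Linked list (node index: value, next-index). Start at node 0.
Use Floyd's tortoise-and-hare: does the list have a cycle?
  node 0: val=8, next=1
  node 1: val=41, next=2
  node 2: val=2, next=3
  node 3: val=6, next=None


Floyd's tortoise (slow, +1) and hare (fast, +2):
  init: slow=0, fast=0
  step 1: slow=1, fast=2
  step 2: fast 2->3->None, no cycle

Cycle: no


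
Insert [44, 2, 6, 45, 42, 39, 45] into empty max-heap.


Insert 44: [44]
Insert 2: [44, 2]
Insert 6: [44, 2, 6]
Insert 45: [45, 44, 6, 2]
Insert 42: [45, 44, 6, 2, 42]
Insert 39: [45, 44, 39, 2, 42, 6]
Insert 45: [45, 44, 45, 2, 42, 6, 39]

Final heap: [45, 44, 45, 2, 42, 6, 39]


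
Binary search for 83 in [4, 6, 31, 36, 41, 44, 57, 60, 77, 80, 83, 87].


Step 1: lo=0, hi=11, mid=5, val=44
Step 2: lo=6, hi=11, mid=8, val=77
Step 3: lo=9, hi=11, mid=10, val=83

Found at index 10


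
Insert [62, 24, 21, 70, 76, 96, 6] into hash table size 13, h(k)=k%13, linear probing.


Insert 62: h=10 -> slot 10
Insert 24: h=11 -> slot 11
Insert 21: h=8 -> slot 8
Insert 70: h=5 -> slot 5
Insert 76: h=11, 1 probes -> slot 12
Insert 96: h=5, 1 probes -> slot 6
Insert 6: h=6, 1 probes -> slot 7

Table: [None, None, None, None, None, 70, 96, 6, 21, None, 62, 24, 76]


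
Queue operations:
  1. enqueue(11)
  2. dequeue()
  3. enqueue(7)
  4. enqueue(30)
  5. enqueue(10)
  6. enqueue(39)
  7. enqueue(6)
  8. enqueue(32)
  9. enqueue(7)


enqueue(11) -> [11]
dequeue()->11, []
enqueue(7) -> [7]
enqueue(30) -> [7, 30]
enqueue(10) -> [7, 30, 10]
enqueue(39) -> [7, 30, 10, 39]
enqueue(6) -> [7, 30, 10, 39, 6]
enqueue(32) -> [7, 30, 10, 39, 6, 32]
enqueue(7) -> [7, 30, 10, 39, 6, 32, 7]

Final queue: [7, 30, 10, 39, 6, 32, 7]


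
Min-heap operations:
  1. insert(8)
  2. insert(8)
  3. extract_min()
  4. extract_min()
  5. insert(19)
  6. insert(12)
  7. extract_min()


insert(8) -> [8]
insert(8) -> [8, 8]
extract_min()->8, [8]
extract_min()->8, []
insert(19) -> [19]
insert(12) -> [12, 19]
extract_min()->12, [19]

Final heap: [19]


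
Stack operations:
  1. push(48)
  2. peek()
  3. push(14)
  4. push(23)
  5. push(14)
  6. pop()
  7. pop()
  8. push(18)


push(48) -> [48]
peek()->48
push(14) -> [48, 14]
push(23) -> [48, 14, 23]
push(14) -> [48, 14, 23, 14]
pop()->14, [48, 14, 23]
pop()->23, [48, 14]
push(18) -> [48, 14, 18]

Final stack: [48, 14, 18]


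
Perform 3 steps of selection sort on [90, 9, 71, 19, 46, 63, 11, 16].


Initial: [90, 9, 71, 19, 46, 63, 11, 16]
Step 1: min=9 at 1
  Swap: [9, 90, 71, 19, 46, 63, 11, 16]
Step 2: min=11 at 6
  Swap: [9, 11, 71, 19, 46, 63, 90, 16]
Step 3: min=16 at 7
  Swap: [9, 11, 16, 19, 46, 63, 90, 71]

After 3 steps: [9, 11, 16, 19, 46, 63, 90, 71]


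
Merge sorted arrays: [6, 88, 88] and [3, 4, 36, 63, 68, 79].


Take 3 from B
Take 4 from B
Take 6 from A
Take 36 from B
Take 63 from B
Take 68 from B
Take 79 from B

Merged: [3, 4, 6, 36, 63, 68, 79, 88, 88]


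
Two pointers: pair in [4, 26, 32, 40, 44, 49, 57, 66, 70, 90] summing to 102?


lo=0(4)+hi=9(90)=94
lo=1(26)+hi=9(90)=116
lo=1(26)+hi=8(70)=96
lo=2(32)+hi=8(70)=102

Yes: 32+70=102


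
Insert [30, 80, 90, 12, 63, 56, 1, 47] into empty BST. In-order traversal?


Insert 30: root
Insert 80: R from 30
Insert 90: R from 30 -> R from 80
Insert 12: L from 30
Insert 63: R from 30 -> L from 80
Insert 56: R from 30 -> L from 80 -> L from 63
Insert 1: L from 30 -> L from 12
Insert 47: R from 30 -> L from 80 -> L from 63 -> L from 56

In-order: [1, 12, 30, 47, 56, 63, 80, 90]


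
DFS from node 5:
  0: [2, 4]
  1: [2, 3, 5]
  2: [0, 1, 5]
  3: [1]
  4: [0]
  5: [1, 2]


Visit 5, push [2, 1]
Visit 1, push [3, 2]
Visit 2, push [0]
Visit 0, push [4]
Visit 4, push []
Visit 3, push []

DFS order: [5, 1, 2, 0, 4, 3]


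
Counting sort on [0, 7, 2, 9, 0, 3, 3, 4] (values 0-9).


Input: [0, 7, 2, 9, 0, 3, 3, 4]
Counts: [2, 0, 1, 2, 1, 0, 0, 1, 0, 1]

Sorted: [0, 0, 2, 3, 3, 4, 7, 9]


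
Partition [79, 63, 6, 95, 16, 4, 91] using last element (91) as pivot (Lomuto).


Pivot: 91
  79 <= 91: advance i (no swap)
  63 <= 91: advance i (no swap)
  6 <= 91: advance i (no swap)
  16 <= 91: swap -> [79, 63, 6, 16, 95, 4, 91]
  4 <= 91: swap -> [79, 63, 6, 16, 4, 95, 91]
Place pivot at 5: [79, 63, 6, 16, 4, 91, 95]

Partitioned: [79, 63, 6, 16, 4, 91, 95]


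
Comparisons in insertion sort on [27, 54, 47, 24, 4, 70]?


Algorithm: insertion sort
Input: [27, 54, 47, 24, 4, 70]
Sorted: [4, 24, 27, 47, 54, 70]

11


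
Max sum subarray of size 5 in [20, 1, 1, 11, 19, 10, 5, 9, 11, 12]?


[0:5]: 52
[1:6]: 42
[2:7]: 46
[3:8]: 54
[4:9]: 54
[5:10]: 47

Max: 54 at [3:8]


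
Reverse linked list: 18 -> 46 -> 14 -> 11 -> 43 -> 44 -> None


Step 1: curr=18, set curr.next=prev(None) | reversed so far: 18
Step 2: curr=46, set curr.next=prev(18) | reversed so far: 46 -> 18
Step 3: curr=14, set curr.next=prev(46) | reversed so far: 14 -> 46 -> 18
Step 4: curr=11, set curr.next=prev(14) | reversed so far: 11 -> 14 -> 46 -> 18
Step 5: curr=43, set curr.next=prev(11) | reversed so far: 43 -> 11 -> 14 -> 46 -> 18
Step 6: curr=44, set curr.next=prev(43) | reversed so far: 44 -> 43 -> 11 -> 14 -> 46 -> 18

44 -> 43 -> 11 -> 14 -> 46 -> 18 -> None


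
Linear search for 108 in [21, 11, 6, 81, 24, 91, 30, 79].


i=0: 21!=108
i=1: 11!=108
i=2: 6!=108
i=3: 81!=108
i=4: 24!=108
i=5: 91!=108
i=6: 30!=108
i=7: 79!=108

Not found, 8 comps


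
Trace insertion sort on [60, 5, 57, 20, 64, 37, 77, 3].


Initial: [60, 5, 57, 20, 64, 37, 77, 3]
Insert 5: [5, 60, 57, 20, 64, 37, 77, 3]
Insert 57: [5, 57, 60, 20, 64, 37, 77, 3]
Insert 20: [5, 20, 57, 60, 64, 37, 77, 3]
Insert 64: [5, 20, 57, 60, 64, 37, 77, 3]
Insert 37: [5, 20, 37, 57, 60, 64, 77, 3]
Insert 77: [5, 20, 37, 57, 60, 64, 77, 3]
Insert 3: [3, 5, 20, 37, 57, 60, 64, 77]

Sorted: [3, 5, 20, 37, 57, 60, 64, 77]


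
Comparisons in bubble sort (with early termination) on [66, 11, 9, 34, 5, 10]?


Algorithm: bubble sort (with early termination)
Input: [66, 11, 9, 34, 5, 10]
Sorted: [5, 9, 10, 11, 34, 66]

15


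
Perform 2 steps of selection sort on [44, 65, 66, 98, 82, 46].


Initial: [44, 65, 66, 98, 82, 46]
Step 1: min=44 at 0
  Swap: [44, 65, 66, 98, 82, 46]
Step 2: min=46 at 5
  Swap: [44, 46, 66, 98, 82, 65]

After 2 steps: [44, 46, 66, 98, 82, 65]


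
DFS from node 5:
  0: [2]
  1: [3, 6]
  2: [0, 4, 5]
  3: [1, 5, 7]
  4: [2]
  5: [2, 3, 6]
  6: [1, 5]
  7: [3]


Visit 5, push [6, 3, 2]
Visit 2, push [4, 0]
Visit 0, push []
Visit 4, push []
Visit 3, push [7, 1]
Visit 1, push [6]
Visit 6, push []
Visit 7, push []

DFS order: [5, 2, 0, 4, 3, 1, 6, 7]


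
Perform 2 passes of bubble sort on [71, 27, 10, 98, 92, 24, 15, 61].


Initial: [71, 27, 10, 98, 92, 24, 15, 61]
Pass 1: [27, 10, 71, 92, 24, 15, 61, 98] (6 swaps)
Pass 2: [10, 27, 71, 24, 15, 61, 92, 98] (4 swaps)

After 2 passes: [10, 27, 71, 24, 15, 61, 92, 98]


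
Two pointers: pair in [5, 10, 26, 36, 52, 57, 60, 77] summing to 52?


lo=0(5)+hi=7(77)=82
lo=0(5)+hi=6(60)=65
lo=0(5)+hi=5(57)=62
lo=0(5)+hi=4(52)=57
lo=0(5)+hi=3(36)=41
lo=1(10)+hi=3(36)=46
lo=2(26)+hi=3(36)=62

No pair found


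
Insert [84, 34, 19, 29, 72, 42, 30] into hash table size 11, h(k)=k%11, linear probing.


Insert 84: h=7 -> slot 7
Insert 34: h=1 -> slot 1
Insert 19: h=8 -> slot 8
Insert 29: h=7, 2 probes -> slot 9
Insert 72: h=6 -> slot 6
Insert 42: h=9, 1 probes -> slot 10
Insert 30: h=8, 3 probes -> slot 0

Table: [30, 34, None, None, None, None, 72, 84, 19, 29, 42]


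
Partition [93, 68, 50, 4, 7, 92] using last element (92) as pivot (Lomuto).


Pivot: 92
  68 <= 92: swap -> [68, 93, 50, 4, 7, 92]
  50 <= 92: swap -> [68, 50, 93, 4, 7, 92]
  4 <= 92: swap -> [68, 50, 4, 93, 7, 92]
  7 <= 92: swap -> [68, 50, 4, 7, 93, 92]
Place pivot at 4: [68, 50, 4, 7, 92, 93]

Partitioned: [68, 50, 4, 7, 92, 93]


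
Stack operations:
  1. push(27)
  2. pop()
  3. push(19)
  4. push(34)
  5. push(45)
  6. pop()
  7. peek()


push(27) -> [27]
pop()->27, []
push(19) -> [19]
push(34) -> [19, 34]
push(45) -> [19, 34, 45]
pop()->45, [19, 34]
peek()->34

Final stack: [19, 34]


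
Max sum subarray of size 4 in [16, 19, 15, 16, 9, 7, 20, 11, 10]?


[0:4]: 66
[1:5]: 59
[2:6]: 47
[3:7]: 52
[4:8]: 47
[5:9]: 48

Max: 66 at [0:4]


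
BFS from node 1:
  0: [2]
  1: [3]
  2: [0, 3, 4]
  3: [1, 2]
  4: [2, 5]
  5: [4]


Visit 1, enqueue [3]
Visit 3, enqueue [2]
Visit 2, enqueue [0, 4]
Visit 0, enqueue []
Visit 4, enqueue [5]
Visit 5, enqueue []

BFS order: [1, 3, 2, 0, 4, 5]


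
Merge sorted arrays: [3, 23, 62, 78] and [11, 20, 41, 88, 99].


Take 3 from A
Take 11 from B
Take 20 from B
Take 23 from A
Take 41 from B
Take 62 from A
Take 78 from A

Merged: [3, 11, 20, 23, 41, 62, 78, 88, 99]


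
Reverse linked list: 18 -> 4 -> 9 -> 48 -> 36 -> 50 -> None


Step 1: curr=18, set curr.next=prev(None) | reversed so far: 18
Step 2: curr=4, set curr.next=prev(18) | reversed so far: 4 -> 18
Step 3: curr=9, set curr.next=prev(4) | reversed so far: 9 -> 4 -> 18
Step 4: curr=48, set curr.next=prev(9) | reversed so far: 48 -> 9 -> 4 -> 18
Step 5: curr=36, set curr.next=prev(48) | reversed so far: 36 -> 48 -> 9 -> 4 -> 18
Step 6: curr=50, set curr.next=prev(36) | reversed so far: 50 -> 36 -> 48 -> 9 -> 4 -> 18

50 -> 36 -> 48 -> 9 -> 4 -> 18 -> None


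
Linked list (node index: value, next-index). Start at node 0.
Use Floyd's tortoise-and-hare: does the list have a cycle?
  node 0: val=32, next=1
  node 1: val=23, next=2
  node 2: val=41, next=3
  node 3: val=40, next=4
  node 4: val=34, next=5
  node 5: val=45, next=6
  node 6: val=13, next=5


Floyd's tortoise (slow, +1) and hare (fast, +2):
  init: slow=0, fast=0
  step 1: slow=1, fast=2
  step 2: slow=2, fast=4
  step 3: slow=3, fast=6
  step 4: slow=4, fast=6
  step 5: slow=5, fast=6
  step 6: slow=6, fast=6
  slow == fast at node 6: cycle detected

Cycle: yes


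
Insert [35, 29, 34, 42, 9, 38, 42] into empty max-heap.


Insert 35: [35]
Insert 29: [35, 29]
Insert 34: [35, 29, 34]
Insert 42: [42, 35, 34, 29]
Insert 9: [42, 35, 34, 29, 9]
Insert 38: [42, 35, 38, 29, 9, 34]
Insert 42: [42, 35, 42, 29, 9, 34, 38]

Final heap: [42, 35, 42, 29, 9, 34, 38]


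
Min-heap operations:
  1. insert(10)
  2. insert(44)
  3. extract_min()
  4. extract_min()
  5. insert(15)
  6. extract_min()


insert(10) -> [10]
insert(44) -> [10, 44]
extract_min()->10, [44]
extract_min()->44, []
insert(15) -> [15]
extract_min()->15, []

Final heap: []


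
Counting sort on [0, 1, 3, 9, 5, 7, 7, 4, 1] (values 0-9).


Input: [0, 1, 3, 9, 5, 7, 7, 4, 1]
Counts: [1, 2, 0, 1, 1, 1, 0, 2, 0, 1]

Sorted: [0, 1, 1, 3, 4, 5, 7, 7, 9]


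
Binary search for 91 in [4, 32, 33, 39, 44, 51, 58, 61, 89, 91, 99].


Step 1: lo=0, hi=10, mid=5, val=51
Step 2: lo=6, hi=10, mid=8, val=89
Step 3: lo=9, hi=10, mid=9, val=91

Found at index 9


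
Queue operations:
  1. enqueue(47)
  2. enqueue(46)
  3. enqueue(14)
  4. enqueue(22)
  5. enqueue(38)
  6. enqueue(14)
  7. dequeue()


enqueue(47) -> [47]
enqueue(46) -> [47, 46]
enqueue(14) -> [47, 46, 14]
enqueue(22) -> [47, 46, 14, 22]
enqueue(38) -> [47, 46, 14, 22, 38]
enqueue(14) -> [47, 46, 14, 22, 38, 14]
dequeue()->47, [46, 14, 22, 38, 14]

Final queue: [46, 14, 22, 38, 14]


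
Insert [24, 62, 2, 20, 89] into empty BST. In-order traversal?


Insert 24: root
Insert 62: R from 24
Insert 2: L from 24
Insert 20: L from 24 -> R from 2
Insert 89: R from 24 -> R from 62

In-order: [2, 20, 24, 62, 89]


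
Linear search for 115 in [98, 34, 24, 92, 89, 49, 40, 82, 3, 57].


i=0: 98!=115
i=1: 34!=115
i=2: 24!=115
i=3: 92!=115
i=4: 89!=115
i=5: 49!=115
i=6: 40!=115
i=7: 82!=115
i=8: 3!=115
i=9: 57!=115

Not found, 10 comps


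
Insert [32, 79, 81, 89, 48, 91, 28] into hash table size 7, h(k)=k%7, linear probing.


Insert 32: h=4 -> slot 4
Insert 79: h=2 -> slot 2
Insert 81: h=4, 1 probes -> slot 5
Insert 89: h=5, 1 probes -> slot 6
Insert 48: h=6, 1 probes -> slot 0
Insert 91: h=0, 1 probes -> slot 1
Insert 28: h=0, 3 probes -> slot 3

Table: [48, 91, 79, 28, 32, 81, 89]


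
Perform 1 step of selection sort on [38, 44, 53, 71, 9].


Initial: [38, 44, 53, 71, 9]
Step 1: min=9 at 4
  Swap: [9, 44, 53, 71, 38]

After 1 step: [9, 44, 53, 71, 38]


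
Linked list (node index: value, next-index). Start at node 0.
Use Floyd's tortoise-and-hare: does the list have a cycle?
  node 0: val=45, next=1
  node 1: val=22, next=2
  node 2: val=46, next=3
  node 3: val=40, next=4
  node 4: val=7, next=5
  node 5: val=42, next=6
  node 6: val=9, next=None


Floyd's tortoise (slow, +1) and hare (fast, +2):
  init: slow=0, fast=0
  step 1: slow=1, fast=2
  step 2: slow=2, fast=4
  step 3: slow=3, fast=6
  step 4: fast -> None, no cycle

Cycle: no


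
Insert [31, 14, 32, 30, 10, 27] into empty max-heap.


Insert 31: [31]
Insert 14: [31, 14]
Insert 32: [32, 14, 31]
Insert 30: [32, 30, 31, 14]
Insert 10: [32, 30, 31, 14, 10]
Insert 27: [32, 30, 31, 14, 10, 27]

Final heap: [32, 30, 31, 14, 10, 27]


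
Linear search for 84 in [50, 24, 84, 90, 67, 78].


i=0: 50!=84
i=1: 24!=84
i=2: 84==84 found!

Found at 2, 3 comps


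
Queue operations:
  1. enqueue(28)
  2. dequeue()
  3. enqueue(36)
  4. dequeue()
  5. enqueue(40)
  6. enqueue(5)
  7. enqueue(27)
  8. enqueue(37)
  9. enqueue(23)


enqueue(28) -> [28]
dequeue()->28, []
enqueue(36) -> [36]
dequeue()->36, []
enqueue(40) -> [40]
enqueue(5) -> [40, 5]
enqueue(27) -> [40, 5, 27]
enqueue(37) -> [40, 5, 27, 37]
enqueue(23) -> [40, 5, 27, 37, 23]

Final queue: [40, 5, 27, 37, 23]


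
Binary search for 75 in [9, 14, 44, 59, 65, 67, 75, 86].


Step 1: lo=0, hi=7, mid=3, val=59
Step 2: lo=4, hi=7, mid=5, val=67
Step 3: lo=6, hi=7, mid=6, val=75

Found at index 6


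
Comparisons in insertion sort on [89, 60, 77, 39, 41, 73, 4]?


Algorithm: insertion sort
Input: [89, 60, 77, 39, 41, 73, 4]
Sorted: [4, 39, 41, 60, 73, 77, 89]

19


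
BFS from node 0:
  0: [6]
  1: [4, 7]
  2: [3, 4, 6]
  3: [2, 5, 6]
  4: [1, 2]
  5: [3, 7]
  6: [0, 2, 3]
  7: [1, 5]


Visit 0, enqueue [6]
Visit 6, enqueue [2, 3]
Visit 2, enqueue [4]
Visit 3, enqueue [5]
Visit 4, enqueue [1]
Visit 5, enqueue [7]
Visit 1, enqueue []
Visit 7, enqueue []

BFS order: [0, 6, 2, 3, 4, 5, 1, 7]


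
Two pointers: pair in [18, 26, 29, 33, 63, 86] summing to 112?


lo=0(18)+hi=5(86)=104
lo=1(26)+hi=5(86)=112

Yes: 26+86=112


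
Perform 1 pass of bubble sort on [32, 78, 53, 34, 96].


Initial: [32, 78, 53, 34, 96]
Pass 1: [32, 53, 34, 78, 96] (2 swaps)

After 1 pass: [32, 53, 34, 78, 96]


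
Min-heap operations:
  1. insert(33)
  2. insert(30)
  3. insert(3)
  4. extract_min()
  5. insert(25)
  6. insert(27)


insert(33) -> [33]
insert(30) -> [30, 33]
insert(3) -> [3, 33, 30]
extract_min()->3, [30, 33]
insert(25) -> [25, 33, 30]
insert(27) -> [25, 27, 30, 33]

Final heap: [25, 27, 30, 33]


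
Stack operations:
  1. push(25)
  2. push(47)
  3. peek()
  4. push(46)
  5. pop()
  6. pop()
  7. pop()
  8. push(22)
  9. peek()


push(25) -> [25]
push(47) -> [25, 47]
peek()->47
push(46) -> [25, 47, 46]
pop()->46, [25, 47]
pop()->47, [25]
pop()->25, []
push(22) -> [22]
peek()->22

Final stack: [22]


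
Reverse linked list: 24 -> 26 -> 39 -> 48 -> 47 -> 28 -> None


Step 1: curr=24, set curr.next=prev(None) | reversed so far: 24
Step 2: curr=26, set curr.next=prev(24) | reversed so far: 26 -> 24
Step 3: curr=39, set curr.next=prev(26) | reversed so far: 39 -> 26 -> 24
Step 4: curr=48, set curr.next=prev(39) | reversed so far: 48 -> 39 -> 26 -> 24
Step 5: curr=47, set curr.next=prev(48) | reversed so far: 47 -> 48 -> 39 -> 26 -> 24
Step 6: curr=28, set curr.next=prev(47) | reversed so far: 28 -> 47 -> 48 -> 39 -> 26 -> 24

28 -> 47 -> 48 -> 39 -> 26 -> 24 -> None


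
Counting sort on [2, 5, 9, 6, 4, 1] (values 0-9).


Input: [2, 5, 9, 6, 4, 1]
Counts: [0, 1, 1, 0, 1, 1, 1, 0, 0, 1]

Sorted: [1, 2, 4, 5, 6, 9]


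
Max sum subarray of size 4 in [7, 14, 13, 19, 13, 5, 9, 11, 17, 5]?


[0:4]: 53
[1:5]: 59
[2:6]: 50
[3:7]: 46
[4:8]: 38
[5:9]: 42
[6:10]: 42

Max: 59 at [1:5]


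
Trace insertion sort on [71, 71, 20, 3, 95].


Initial: [71, 71, 20, 3, 95]
Insert 71: [71, 71, 20, 3, 95]
Insert 20: [20, 71, 71, 3, 95]
Insert 3: [3, 20, 71, 71, 95]
Insert 95: [3, 20, 71, 71, 95]

Sorted: [3, 20, 71, 71, 95]


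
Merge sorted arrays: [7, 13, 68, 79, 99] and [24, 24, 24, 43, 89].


Take 7 from A
Take 13 from A
Take 24 from B
Take 24 from B
Take 24 from B
Take 43 from B
Take 68 from A
Take 79 from A
Take 89 from B

Merged: [7, 13, 24, 24, 24, 43, 68, 79, 89, 99]


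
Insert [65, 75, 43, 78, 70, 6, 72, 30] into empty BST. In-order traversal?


Insert 65: root
Insert 75: R from 65
Insert 43: L from 65
Insert 78: R from 65 -> R from 75
Insert 70: R from 65 -> L from 75
Insert 6: L from 65 -> L from 43
Insert 72: R from 65 -> L from 75 -> R from 70
Insert 30: L from 65 -> L from 43 -> R from 6

In-order: [6, 30, 43, 65, 70, 72, 75, 78]


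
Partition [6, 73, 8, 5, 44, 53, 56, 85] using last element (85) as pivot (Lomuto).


Pivot: 85
  6 <= 85: advance i (no swap)
  73 <= 85: advance i (no swap)
  8 <= 85: advance i (no swap)
  5 <= 85: advance i (no swap)
  44 <= 85: advance i (no swap)
  53 <= 85: advance i (no swap)
  56 <= 85: advance i (no swap)
Place pivot at 7: [6, 73, 8, 5, 44, 53, 56, 85]

Partitioned: [6, 73, 8, 5, 44, 53, 56, 85]


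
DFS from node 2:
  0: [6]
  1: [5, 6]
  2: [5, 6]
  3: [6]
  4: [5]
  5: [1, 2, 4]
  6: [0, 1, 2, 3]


Visit 2, push [6, 5]
Visit 5, push [4, 1]
Visit 1, push [6]
Visit 6, push [3, 0]
Visit 0, push []
Visit 3, push []
Visit 4, push []

DFS order: [2, 5, 1, 6, 0, 3, 4]


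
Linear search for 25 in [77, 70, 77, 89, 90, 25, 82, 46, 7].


i=0: 77!=25
i=1: 70!=25
i=2: 77!=25
i=3: 89!=25
i=4: 90!=25
i=5: 25==25 found!

Found at 5, 6 comps


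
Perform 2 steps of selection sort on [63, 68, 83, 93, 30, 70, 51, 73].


Initial: [63, 68, 83, 93, 30, 70, 51, 73]
Step 1: min=30 at 4
  Swap: [30, 68, 83, 93, 63, 70, 51, 73]
Step 2: min=51 at 6
  Swap: [30, 51, 83, 93, 63, 70, 68, 73]

After 2 steps: [30, 51, 83, 93, 63, 70, 68, 73]


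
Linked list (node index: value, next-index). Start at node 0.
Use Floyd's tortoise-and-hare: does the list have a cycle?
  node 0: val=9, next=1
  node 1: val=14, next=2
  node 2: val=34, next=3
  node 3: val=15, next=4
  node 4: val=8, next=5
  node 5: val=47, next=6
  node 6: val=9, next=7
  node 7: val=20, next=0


Floyd's tortoise (slow, +1) and hare (fast, +2):
  init: slow=0, fast=0
  step 1: slow=1, fast=2
  step 2: slow=2, fast=4
  step 3: slow=3, fast=6
  step 4: slow=4, fast=0
  step 5: slow=5, fast=2
  step 6: slow=6, fast=4
  step 7: slow=7, fast=6
  step 8: slow=0, fast=0
  slow == fast at node 0: cycle detected

Cycle: yes


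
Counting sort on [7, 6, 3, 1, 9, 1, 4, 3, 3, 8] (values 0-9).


Input: [7, 6, 3, 1, 9, 1, 4, 3, 3, 8]
Counts: [0, 2, 0, 3, 1, 0, 1, 1, 1, 1]

Sorted: [1, 1, 3, 3, 3, 4, 6, 7, 8, 9]


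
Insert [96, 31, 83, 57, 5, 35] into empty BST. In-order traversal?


Insert 96: root
Insert 31: L from 96
Insert 83: L from 96 -> R from 31
Insert 57: L from 96 -> R from 31 -> L from 83
Insert 5: L from 96 -> L from 31
Insert 35: L from 96 -> R from 31 -> L from 83 -> L from 57

In-order: [5, 31, 35, 57, 83, 96]


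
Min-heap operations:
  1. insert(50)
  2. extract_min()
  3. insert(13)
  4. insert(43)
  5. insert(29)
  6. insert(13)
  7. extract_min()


insert(50) -> [50]
extract_min()->50, []
insert(13) -> [13]
insert(43) -> [13, 43]
insert(29) -> [13, 43, 29]
insert(13) -> [13, 13, 29, 43]
extract_min()->13, [13, 43, 29]

Final heap: [13, 43, 29]


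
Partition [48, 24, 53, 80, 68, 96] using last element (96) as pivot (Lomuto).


Pivot: 96
  48 <= 96: advance i (no swap)
  24 <= 96: advance i (no swap)
  53 <= 96: advance i (no swap)
  80 <= 96: advance i (no swap)
  68 <= 96: advance i (no swap)
Place pivot at 5: [48, 24, 53, 80, 68, 96]

Partitioned: [48, 24, 53, 80, 68, 96]


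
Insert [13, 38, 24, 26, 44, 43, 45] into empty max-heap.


Insert 13: [13]
Insert 38: [38, 13]
Insert 24: [38, 13, 24]
Insert 26: [38, 26, 24, 13]
Insert 44: [44, 38, 24, 13, 26]
Insert 43: [44, 38, 43, 13, 26, 24]
Insert 45: [45, 38, 44, 13, 26, 24, 43]

Final heap: [45, 38, 44, 13, 26, 24, 43]


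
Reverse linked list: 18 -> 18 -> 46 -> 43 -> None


Step 1: curr=18, set curr.next=prev(None) | reversed so far: 18
Step 2: curr=18, set curr.next=prev(18) | reversed so far: 18 -> 18
Step 3: curr=46, set curr.next=prev(18) | reversed so far: 46 -> 18 -> 18
Step 4: curr=43, set curr.next=prev(46) | reversed so far: 43 -> 46 -> 18 -> 18

43 -> 46 -> 18 -> 18 -> None


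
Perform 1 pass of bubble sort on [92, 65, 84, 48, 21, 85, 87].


Initial: [92, 65, 84, 48, 21, 85, 87]
Pass 1: [65, 84, 48, 21, 85, 87, 92] (6 swaps)

After 1 pass: [65, 84, 48, 21, 85, 87, 92]


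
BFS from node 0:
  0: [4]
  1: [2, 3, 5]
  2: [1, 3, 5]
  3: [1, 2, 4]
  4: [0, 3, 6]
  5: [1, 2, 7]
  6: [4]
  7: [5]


Visit 0, enqueue [4]
Visit 4, enqueue [3, 6]
Visit 3, enqueue [1, 2]
Visit 6, enqueue []
Visit 1, enqueue [5]
Visit 2, enqueue []
Visit 5, enqueue [7]
Visit 7, enqueue []

BFS order: [0, 4, 3, 6, 1, 2, 5, 7]


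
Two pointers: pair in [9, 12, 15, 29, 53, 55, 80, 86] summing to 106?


lo=0(9)+hi=7(86)=95
lo=1(12)+hi=7(86)=98
lo=2(15)+hi=7(86)=101
lo=3(29)+hi=7(86)=115
lo=3(29)+hi=6(80)=109
lo=3(29)+hi=5(55)=84
lo=4(53)+hi=5(55)=108

No pair found


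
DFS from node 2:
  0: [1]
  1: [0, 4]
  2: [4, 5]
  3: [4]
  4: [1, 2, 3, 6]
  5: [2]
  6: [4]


Visit 2, push [5, 4]
Visit 4, push [6, 3, 1]
Visit 1, push [0]
Visit 0, push []
Visit 3, push []
Visit 6, push []
Visit 5, push []

DFS order: [2, 4, 1, 0, 3, 6, 5]


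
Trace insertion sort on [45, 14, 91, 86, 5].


Initial: [45, 14, 91, 86, 5]
Insert 14: [14, 45, 91, 86, 5]
Insert 91: [14, 45, 91, 86, 5]
Insert 86: [14, 45, 86, 91, 5]
Insert 5: [5, 14, 45, 86, 91]

Sorted: [5, 14, 45, 86, 91]


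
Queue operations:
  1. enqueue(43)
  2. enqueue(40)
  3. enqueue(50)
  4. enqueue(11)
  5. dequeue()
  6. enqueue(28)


enqueue(43) -> [43]
enqueue(40) -> [43, 40]
enqueue(50) -> [43, 40, 50]
enqueue(11) -> [43, 40, 50, 11]
dequeue()->43, [40, 50, 11]
enqueue(28) -> [40, 50, 11, 28]

Final queue: [40, 50, 11, 28]


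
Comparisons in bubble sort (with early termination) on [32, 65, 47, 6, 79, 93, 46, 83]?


Algorithm: bubble sort (with early termination)
Input: [32, 65, 47, 6, 79, 93, 46, 83]
Sorted: [6, 32, 46, 47, 65, 79, 83, 93]

25


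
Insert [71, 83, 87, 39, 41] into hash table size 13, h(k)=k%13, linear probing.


Insert 71: h=6 -> slot 6
Insert 83: h=5 -> slot 5
Insert 87: h=9 -> slot 9
Insert 39: h=0 -> slot 0
Insert 41: h=2 -> slot 2

Table: [39, None, 41, None, None, 83, 71, None, None, 87, None, None, None]


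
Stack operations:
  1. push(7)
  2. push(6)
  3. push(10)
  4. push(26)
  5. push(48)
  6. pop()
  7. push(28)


push(7) -> [7]
push(6) -> [7, 6]
push(10) -> [7, 6, 10]
push(26) -> [7, 6, 10, 26]
push(48) -> [7, 6, 10, 26, 48]
pop()->48, [7, 6, 10, 26]
push(28) -> [7, 6, 10, 26, 28]

Final stack: [7, 6, 10, 26, 28]


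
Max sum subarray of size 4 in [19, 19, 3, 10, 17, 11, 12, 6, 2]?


[0:4]: 51
[1:5]: 49
[2:6]: 41
[3:7]: 50
[4:8]: 46
[5:9]: 31

Max: 51 at [0:4]


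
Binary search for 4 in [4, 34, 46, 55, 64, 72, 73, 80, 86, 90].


Step 1: lo=0, hi=9, mid=4, val=64
Step 2: lo=0, hi=3, mid=1, val=34
Step 3: lo=0, hi=0, mid=0, val=4

Found at index 0


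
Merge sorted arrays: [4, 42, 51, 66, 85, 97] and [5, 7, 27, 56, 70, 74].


Take 4 from A
Take 5 from B
Take 7 from B
Take 27 from B
Take 42 from A
Take 51 from A
Take 56 from B
Take 66 from A
Take 70 from B
Take 74 from B

Merged: [4, 5, 7, 27, 42, 51, 56, 66, 70, 74, 85, 97]


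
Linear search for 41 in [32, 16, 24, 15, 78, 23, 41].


i=0: 32!=41
i=1: 16!=41
i=2: 24!=41
i=3: 15!=41
i=4: 78!=41
i=5: 23!=41
i=6: 41==41 found!

Found at 6, 7 comps


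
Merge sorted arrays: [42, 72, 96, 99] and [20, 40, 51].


Take 20 from B
Take 40 from B
Take 42 from A
Take 51 from B

Merged: [20, 40, 42, 51, 72, 96, 99]


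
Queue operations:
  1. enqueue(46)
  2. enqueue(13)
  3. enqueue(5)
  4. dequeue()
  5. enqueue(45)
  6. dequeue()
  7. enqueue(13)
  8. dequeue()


enqueue(46) -> [46]
enqueue(13) -> [46, 13]
enqueue(5) -> [46, 13, 5]
dequeue()->46, [13, 5]
enqueue(45) -> [13, 5, 45]
dequeue()->13, [5, 45]
enqueue(13) -> [5, 45, 13]
dequeue()->5, [45, 13]

Final queue: [45, 13]


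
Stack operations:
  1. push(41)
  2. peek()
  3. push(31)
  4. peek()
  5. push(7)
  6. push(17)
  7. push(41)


push(41) -> [41]
peek()->41
push(31) -> [41, 31]
peek()->31
push(7) -> [41, 31, 7]
push(17) -> [41, 31, 7, 17]
push(41) -> [41, 31, 7, 17, 41]

Final stack: [41, 31, 7, 17, 41]


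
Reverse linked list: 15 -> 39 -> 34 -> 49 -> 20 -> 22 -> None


Step 1: curr=15, set curr.next=prev(None) | reversed so far: 15
Step 2: curr=39, set curr.next=prev(15) | reversed so far: 39 -> 15
Step 3: curr=34, set curr.next=prev(39) | reversed so far: 34 -> 39 -> 15
Step 4: curr=49, set curr.next=prev(34) | reversed so far: 49 -> 34 -> 39 -> 15
Step 5: curr=20, set curr.next=prev(49) | reversed so far: 20 -> 49 -> 34 -> 39 -> 15
Step 6: curr=22, set curr.next=prev(20) | reversed so far: 22 -> 20 -> 49 -> 34 -> 39 -> 15

22 -> 20 -> 49 -> 34 -> 39 -> 15 -> None


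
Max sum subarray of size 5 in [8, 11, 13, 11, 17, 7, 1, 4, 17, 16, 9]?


[0:5]: 60
[1:6]: 59
[2:7]: 49
[3:8]: 40
[4:9]: 46
[5:10]: 45
[6:11]: 47

Max: 60 at [0:5]


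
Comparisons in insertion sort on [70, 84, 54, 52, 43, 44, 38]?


Algorithm: insertion sort
Input: [70, 84, 54, 52, 43, 44, 38]
Sorted: [38, 43, 44, 52, 54, 70, 84]

21


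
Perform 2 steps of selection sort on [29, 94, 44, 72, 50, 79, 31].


Initial: [29, 94, 44, 72, 50, 79, 31]
Step 1: min=29 at 0
  Swap: [29, 94, 44, 72, 50, 79, 31]
Step 2: min=31 at 6
  Swap: [29, 31, 44, 72, 50, 79, 94]

After 2 steps: [29, 31, 44, 72, 50, 79, 94]


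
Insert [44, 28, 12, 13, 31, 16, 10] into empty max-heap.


Insert 44: [44]
Insert 28: [44, 28]
Insert 12: [44, 28, 12]
Insert 13: [44, 28, 12, 13]
Insert 31: [44, 31, 12, 13, 28]
Insert 16: [44, 31, 16, 13, 28, 12]
Insert 10: [44, 31, 16, 13, 28, 12, 10]

Final heap: [44, 31, 16, 13, 28, 12, 10]


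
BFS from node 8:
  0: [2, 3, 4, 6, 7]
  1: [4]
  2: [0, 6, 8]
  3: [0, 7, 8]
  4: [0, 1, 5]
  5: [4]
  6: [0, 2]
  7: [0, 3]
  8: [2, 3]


Visit 8, enqueue [2, 3]
Visit 2, enqueue [0, 6]
Visit 3, enqueue [7]
Visit 0, enqueue [4]
Visit 6, enqueue []
Visit 7, enqueue []
Visit 4, enqueue [1, 5]
Visit 1, enqueue []
Visit 5, enqueue []

BFS order: [8, 2, 3, 0, 6, 7, 4, 1, 5]


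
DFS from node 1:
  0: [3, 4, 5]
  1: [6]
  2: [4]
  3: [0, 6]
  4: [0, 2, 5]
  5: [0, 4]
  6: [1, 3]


Visit 1, push [6]
Visit 6, push [3]
Visit 3, push [0]
Visit 0, push [5, 4]
Visit 4, push [5, 2]
Visit 2, push []
Visit 5, push []

DFS order: [1, 6, 3, 0, 4, 2, 5]


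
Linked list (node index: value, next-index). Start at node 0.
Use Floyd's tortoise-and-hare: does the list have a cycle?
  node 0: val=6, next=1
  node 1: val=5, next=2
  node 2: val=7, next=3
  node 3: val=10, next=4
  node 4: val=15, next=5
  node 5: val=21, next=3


Floyd's tortoise (slow, +1) and hare (fast, +2):
  init: slow=0, fast=0
  step 1: slow=1, fast=2
  step 2: slow=2, fast=4
  step 3: slow=3, fast=3
  slow == fast at node 3: cycle detected

Cycle: yes


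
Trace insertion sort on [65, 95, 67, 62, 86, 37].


Initial: [65, 95, 67, 62, 86, 37]
Insert 95: [65, 95, 67, 62, 86, 37]
Insert 67: [65, 67, 95, 62, 86, 37]
Insert 62: [62, 65, 67, 95, 86, 37]
Insert 86: [62, 65, 67, 86, 95, 37]
Insert 37: [37, 62, 65, 67, 86, 95]

Sorted: [37, 62, 65, 67, 86, 95]


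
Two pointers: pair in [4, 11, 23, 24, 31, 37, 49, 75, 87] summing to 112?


lo=0(4)+hi=8(87)=91
lo=1(11)+hi=8(87)=98
lo=2(23)+hi=8(87)=110
lo=3(24)+hi=8(87)=111
lo=4(31)+hi=8(87)=118
lo=4(31)+hi=7(75)=106
lo=5(37)+hi=7(75)=112

Yes: 37+75=112


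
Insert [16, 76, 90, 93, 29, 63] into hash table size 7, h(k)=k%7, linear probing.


Insert 16: h=2 -> slot 2
Insert 76: h=6 -> slot 6
Insert 90: h=6, 1 probes -> slot 0
Insert 93: h=2, 1 probes -> slot 3
Insert 29: h=1 -> slot 1
Insert 63: h=0, 4 probes -> slot 4

Table: [90, 29, 16, 93, 63, None, 76]


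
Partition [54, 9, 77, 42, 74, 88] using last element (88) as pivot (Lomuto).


Pivot: 88
  54 <= 88: advance i (no swap)
  9 <= 88: advance i (no swap)
  77 <= 88: advance i (no swap)
  42 <= 88: advance i (no swap)
  74 <= 88: advance i (no swap)
Place pivot at 5: [54, 9, 77, 42, 74, 88]

Partitioned: [54, 9, 77, 42, 74, 88]


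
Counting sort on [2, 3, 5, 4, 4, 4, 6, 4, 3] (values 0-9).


Input: [2, 3, 5, 4, 4, 4, 6, 4, 3]
Counts: [0, 0, 1, 2, 4, 1, 1, 0, 0, 0]

Sorted: [2, 3, 3, 4, 4, 4, 4, 5, 6]


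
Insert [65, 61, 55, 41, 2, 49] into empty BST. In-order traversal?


Insert 65: root
Insert 61: L from 65
Insert 55: L from 65 -> L from 61
Insert 41: L from 65 -> L from 61 -> L from 55
Insert 2: L from 65 -> L from 61 -> L from 55 -> L from 41
Insert 49: L from 65 -> L from 61 -> L from 55 -> R from 41

In-order: [2, 41, 49, 55, 61, 65]


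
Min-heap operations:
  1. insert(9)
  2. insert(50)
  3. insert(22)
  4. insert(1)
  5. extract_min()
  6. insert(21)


insert(9) -> [9]
insert(50) -> [9, 50]
insert(22) -> [9, 50, 22]
insert(1) -> [1, 9, 22, 50]
extract_min()->1, [9, 50, 22]
insert(21) -> [9, 21, 22, 50]

Final heap: [9, 21, 22, 50]
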